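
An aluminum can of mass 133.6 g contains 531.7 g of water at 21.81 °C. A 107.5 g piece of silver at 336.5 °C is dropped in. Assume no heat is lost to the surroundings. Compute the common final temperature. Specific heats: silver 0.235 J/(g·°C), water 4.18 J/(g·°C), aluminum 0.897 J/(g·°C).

Let T be the final temperature. ΣQ_i = 0:
107.5*0.235*(T − 336.5) + 531.7*4.18*(T − 21.81) + 133.6*0.897*(T − 21.81) = 0
25.26(T − 336.5) + 2222.5(T − 21.81) + 119.84(T − 21.81) = 0
2367.6 T = 59587
T ≈ 25.17 °C

T_f ≈ 25.2 °C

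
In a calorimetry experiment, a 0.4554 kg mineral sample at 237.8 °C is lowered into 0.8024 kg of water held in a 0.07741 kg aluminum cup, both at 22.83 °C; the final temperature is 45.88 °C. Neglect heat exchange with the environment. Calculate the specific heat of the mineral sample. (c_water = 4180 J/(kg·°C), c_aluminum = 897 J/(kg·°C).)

Energy conservation, ΣQ = 0:
0.4554·c·(45.88 − 237.8) + 0.8024·4180·(45.88 − 22.83) + 0.07741·897·(45.88 − 22.83) = 0
-87.4 c = -78911
c = -78911/-87.4 ≈ 902.9 J/(kg·°C)

c ≈ 903 J/(kg·°C)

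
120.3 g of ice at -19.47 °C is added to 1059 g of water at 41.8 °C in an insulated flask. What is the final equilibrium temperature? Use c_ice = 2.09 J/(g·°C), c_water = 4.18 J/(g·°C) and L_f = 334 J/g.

Net heat exchanged in the isolated system is zero:
warm ice to 0 °C: 120.3×2.09×(0 − (-19.47)) = 4895.3
  melt ice: 120.3×334 = 40180
  warm the meltwater: 502.85 T
  water cools: 1059×4.18×(T − 41.8) = 4426.6(T − 41.8)
4929.5 T = 185033 − 45075 = 139957
T ≈ 28.39 °C — above 0 °C, consistent with complete melting.

T_f ≈ 28.4 °C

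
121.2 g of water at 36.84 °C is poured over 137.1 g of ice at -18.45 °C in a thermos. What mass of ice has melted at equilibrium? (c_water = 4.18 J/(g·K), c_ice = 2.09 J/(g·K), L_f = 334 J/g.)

Cooling the water to 0 °C releases 121.2×4.18×36.84 = 18664 J.
Warming the ice to 0 °C takes 137.1×2.09×18.45 = 5286.6 J, leaving 13377 J for melting.
Melting all 137.1 g of ice would need 137.1×334 = 45791 J.
That's not enough to melt it all — equilibrium is at 0 °C with ice remaining.
Mass melted = 13377/334 ≈ 40.05 g.

m_melted ≈ 40.1 g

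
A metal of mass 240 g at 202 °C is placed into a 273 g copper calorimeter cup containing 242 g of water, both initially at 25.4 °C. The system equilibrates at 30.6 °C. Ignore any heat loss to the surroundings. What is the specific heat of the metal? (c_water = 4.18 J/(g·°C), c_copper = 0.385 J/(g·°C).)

c ≈ 0.141 J/(g·°C)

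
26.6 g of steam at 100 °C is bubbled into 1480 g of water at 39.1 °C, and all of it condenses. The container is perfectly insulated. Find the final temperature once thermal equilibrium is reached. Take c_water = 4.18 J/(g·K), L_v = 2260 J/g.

Sum of m c ΔT and latent-heat terms is zero:
latent heat released on condensation: 26.6·2260 = 60116; condensate cools 100→T: 26.6·4.18·(T − 100) = 111.19(T − 100); original water: 6186.4(T − 39.1)
6297.6 T = 60116 + 11119 + 241888 = 313123
T ≈ 49.72 °C, under the boiling point, so the assumption holds.

T_f ≈ 49.7 °C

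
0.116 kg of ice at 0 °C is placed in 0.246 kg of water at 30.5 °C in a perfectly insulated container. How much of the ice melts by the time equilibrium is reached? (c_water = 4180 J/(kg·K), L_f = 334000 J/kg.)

m_melted ≈ 0.0939 kg

Cooling the water to 0 °C releases 0.246·4180·30.5 = 31363 J.
To melt every bit of ice: 0.116·334000 = 38744 J.
That's not enough to melt it all — equilibrium is at 0 °C with ice remaining.
m_melted·334000 = 31363  ⇒  m_melted ≈ 0.0939 kg.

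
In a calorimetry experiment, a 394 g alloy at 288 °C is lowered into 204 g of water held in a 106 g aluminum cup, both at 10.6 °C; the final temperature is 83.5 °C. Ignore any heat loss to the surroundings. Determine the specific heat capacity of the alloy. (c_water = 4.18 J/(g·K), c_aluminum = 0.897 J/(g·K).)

c ≈ 0.858 J/(g·K)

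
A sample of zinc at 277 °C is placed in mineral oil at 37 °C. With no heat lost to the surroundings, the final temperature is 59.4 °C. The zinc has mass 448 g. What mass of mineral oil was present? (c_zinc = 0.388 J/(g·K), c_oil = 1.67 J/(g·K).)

m ≈ 1010 g

|Q_zinc| = |Q_oil|:
448·0.388·(277 − 59.4) = m·1.67·(59.4 − 37)
37.41 m = 37824  ⇒  m ≈ 1011 g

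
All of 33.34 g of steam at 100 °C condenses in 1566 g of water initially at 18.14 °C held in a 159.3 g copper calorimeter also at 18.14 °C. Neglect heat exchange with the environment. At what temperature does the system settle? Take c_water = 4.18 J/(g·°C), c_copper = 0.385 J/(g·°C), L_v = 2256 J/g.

T_f ≈ 31.0 °C

Taking heat into each body as positive, Σ m c ΔT = 0:
latent heat released on condensation: 33.34×2256 = 75215; condensed water 100 °C→T: 139.36(T − 100); original water: 6545.9(T − 18.14); copper cup: 159.3×0.385×(T − 18.14) = 61.33(T − 18.14)
6746.6 T = 75215 + 13936 + 119855 = 209006
T ≈ 30.98 °C (< 100 °C, so full condensation is consistent).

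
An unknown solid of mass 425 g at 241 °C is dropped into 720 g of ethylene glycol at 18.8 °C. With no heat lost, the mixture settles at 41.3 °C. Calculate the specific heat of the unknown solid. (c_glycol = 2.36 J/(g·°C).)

Taking heat into each body as positive, Σ m c ΔT = 0:
425·c·(41.3 − 241) + 720·2.36·(41.3 − 18.8) = 0
-84872 c = -38232
c = -38232/-84872 ≈ 0.4505 J/(g·°C)

c ≈ 0.45 J/(g·°C)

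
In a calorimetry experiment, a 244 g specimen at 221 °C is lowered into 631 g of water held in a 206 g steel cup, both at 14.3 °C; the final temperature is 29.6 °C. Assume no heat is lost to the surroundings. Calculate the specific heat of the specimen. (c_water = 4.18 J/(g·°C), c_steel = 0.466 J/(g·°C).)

Setting the total heat transfer to zero:
244·c·(29.6 − 221) + 631·4.18·(29.6 − 14.3) + 206·0.466·(29.6 − 14.3) = 0
-46702 c = -41824
c = -41824/-46702 ≈ 0.8956 J/(g·°C)

c ≈ 0.896 J/(g·°C)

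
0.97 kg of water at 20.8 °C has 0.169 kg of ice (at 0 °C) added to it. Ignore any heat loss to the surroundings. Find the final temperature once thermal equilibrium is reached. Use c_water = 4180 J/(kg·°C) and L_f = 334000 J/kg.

T_f ≈ 5.9 °C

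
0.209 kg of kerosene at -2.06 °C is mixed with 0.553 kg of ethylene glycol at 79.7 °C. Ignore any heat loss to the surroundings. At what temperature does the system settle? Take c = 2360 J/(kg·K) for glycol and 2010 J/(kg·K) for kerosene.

T_f ≈ 59.8 °C

With ΣQ=0 the equilibrium temperature is the m·c-weighted mean:
T_f = (1305.1×79.7 + 420.09×(-2.06)) / (1305.1 + 420.09)
    = 103149 / 1725.2 ≈ 59.79 °C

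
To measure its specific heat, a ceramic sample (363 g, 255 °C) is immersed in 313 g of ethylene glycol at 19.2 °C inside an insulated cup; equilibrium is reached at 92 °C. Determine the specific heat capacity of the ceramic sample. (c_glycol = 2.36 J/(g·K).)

m_s c (T_s − T_f) = m_glycol c_glycol (T_f − T_0):
363×c×(255 − 92) = 313×2.36×(92 − 19.2)
59169 c = 53776  ⇒  c ≈ 0.9089 J/(g·K)

c ≈ 0.909 J/(g·K)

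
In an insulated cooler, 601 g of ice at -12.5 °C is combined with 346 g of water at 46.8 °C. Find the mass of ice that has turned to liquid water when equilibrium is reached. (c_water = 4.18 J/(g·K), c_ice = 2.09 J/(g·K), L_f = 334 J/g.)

m_melted ≈ 156 g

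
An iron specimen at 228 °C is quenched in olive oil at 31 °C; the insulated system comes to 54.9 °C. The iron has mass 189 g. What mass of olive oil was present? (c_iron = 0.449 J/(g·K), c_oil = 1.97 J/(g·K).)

Let T be the final temperature. ΣQ_i = 0:
189×0.449×(54.9 − 228) + m×1.97×(54.9 − 31) = 0
47.08 m = 14689
m = 14689/47.08 ≈ 312 g

m ≈ 312 g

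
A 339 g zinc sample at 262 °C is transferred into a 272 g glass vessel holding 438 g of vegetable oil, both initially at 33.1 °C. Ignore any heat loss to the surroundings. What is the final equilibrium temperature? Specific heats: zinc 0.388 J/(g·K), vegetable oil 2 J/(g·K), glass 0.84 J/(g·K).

T_f ≈ 57.5 °C

Taking heat into each body as positive, Σ m c ΔT = 0:
339*0.388*(T − 262) + 438*2*(T − 33.1) + 272*0.84*(T − 33.1) = 0
131.53(T − 262) + 876(T − 33.1) + 228.48(T − 33.1) = 0
(131.53 + 876 + 228.48) T = 131.53*262 + 876*33.1 + 228.48*33.1
T ≈ 57.46 °C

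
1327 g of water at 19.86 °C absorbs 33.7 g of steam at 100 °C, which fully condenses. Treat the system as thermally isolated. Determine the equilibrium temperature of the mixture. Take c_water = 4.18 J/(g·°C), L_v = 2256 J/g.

T_f ≈ 35.2 °C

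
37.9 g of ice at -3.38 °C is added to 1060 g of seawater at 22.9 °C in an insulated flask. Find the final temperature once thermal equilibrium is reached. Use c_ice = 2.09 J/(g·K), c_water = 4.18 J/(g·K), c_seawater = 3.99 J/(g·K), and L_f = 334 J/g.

T_f ≈ 19.1 °C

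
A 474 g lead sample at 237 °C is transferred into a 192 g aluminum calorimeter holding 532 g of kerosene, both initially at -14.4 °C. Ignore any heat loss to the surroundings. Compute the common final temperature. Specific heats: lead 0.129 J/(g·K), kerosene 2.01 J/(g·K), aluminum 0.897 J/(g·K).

T_f ≈ -2.6 °C

Energy conservation, ΣQ = 0:
474×0.129×(T − 237) + 532×2.01×(T − (-14.4)) + 192×0.897×(T − (-14.4)) = 0
61.15(T − 237) + 1069.3(T − (-14.4)) + 172.22(T − (-14.4)) = 0
1302.7 T = -3386.6
T = -3386.6 / 1302.7 = -2.6 °C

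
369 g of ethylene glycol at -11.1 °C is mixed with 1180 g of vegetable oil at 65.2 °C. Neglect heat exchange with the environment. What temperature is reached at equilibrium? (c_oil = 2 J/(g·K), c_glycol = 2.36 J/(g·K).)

T_f ≈ 44.6 °C

Let T be the final temperature. ΣQ_i = 0:
1180*2*(T − 65.2) + 369*2.36*(T − (-11.1)) = 0
3230.8 T = 144206
T = 144206/3230.8 ≈ 44.63 °C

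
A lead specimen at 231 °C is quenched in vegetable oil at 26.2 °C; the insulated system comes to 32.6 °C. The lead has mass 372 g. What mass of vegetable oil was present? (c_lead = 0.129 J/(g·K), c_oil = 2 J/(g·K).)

|Q_lead| = |Q_oil|:
372×0.129×(231 − 32.6) = m×2×(32.6 − 26.2)
12.8 m = 9520.8  ⇒  m ≈ 743.8 g

m ≈ 744 g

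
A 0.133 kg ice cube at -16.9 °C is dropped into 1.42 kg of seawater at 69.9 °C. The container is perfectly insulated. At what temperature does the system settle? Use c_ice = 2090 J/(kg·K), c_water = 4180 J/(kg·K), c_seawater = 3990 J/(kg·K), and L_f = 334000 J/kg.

T_f ≈ 55.8 °C

Conservation of energy gives ΣQ = 0:
ice -16.9→0 °C: 0.133×2090×16.9 = 4697.7; melt ice: 0.133×334000 = 44422; meltwater 0→T: 0.133×4180×T = 555.94 T; seawater: 5665.8(T − 69.9)
6221.7 T = 396039 − 49120 = 346920
T ≈ 55.76 °C. Since T > 0 °C, the all-ice-melts assumption holds.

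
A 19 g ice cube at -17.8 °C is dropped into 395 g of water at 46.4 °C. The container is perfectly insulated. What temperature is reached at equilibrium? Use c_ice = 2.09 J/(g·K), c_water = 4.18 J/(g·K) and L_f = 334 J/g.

T_f ≈ 40.2 °C

Let T be the final temperature. ΣQ_i = 0:
warm ice to 0 °C: 19×2.09×(0 − (-17.8)) = 706.84
  fusion: m_ice L_f = 19×334 = 6346
  meltwater 0→T: 19×4.18×T = 79.42 T
  water: 1651.1(T − 46.4)
1730.5 T = 76611 − 7052.8 = 69558
T ≈ 40.19 °C — above 0 °C, consistent with complete melting.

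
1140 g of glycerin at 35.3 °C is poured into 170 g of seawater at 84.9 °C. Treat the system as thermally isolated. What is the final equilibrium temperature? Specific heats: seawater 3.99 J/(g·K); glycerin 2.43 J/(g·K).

Set heat shed by the hot body equal to heat absorbed by the cold body:
170×3.99×(84.9 − T) = 1140×2.43×(T − 35.3)
678.3(84.9 − T) = 2770.2(T − 35.3)
3448.5 T = 155376  ⇒  T ≈ 45.06 °C

T_f ≈ 45.1 °C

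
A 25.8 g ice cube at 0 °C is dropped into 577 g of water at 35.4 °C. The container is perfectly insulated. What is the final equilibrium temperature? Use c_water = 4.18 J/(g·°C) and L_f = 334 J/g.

Net heat exchanged in the isolated system is zero:
latent heat to melt: 25.8×334 = 8617.2
  meltwater 0→T: 25.8×4.18×T = 107.84 T
  water: 2411.9(T − 35.4)
2519.7 T = 85380 − 8617.2 = 76763
T ≈ 30.46 °C. Since T > 0 °C, the all-ice-melts assumption holds.

T_f ≈ 30.5 °C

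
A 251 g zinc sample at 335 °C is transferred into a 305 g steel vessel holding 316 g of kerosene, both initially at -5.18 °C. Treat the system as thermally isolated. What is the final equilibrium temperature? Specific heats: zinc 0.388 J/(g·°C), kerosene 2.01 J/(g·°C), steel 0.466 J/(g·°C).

Setting the total heat transfer to zero:
251*0.388*(T − 335) + 316*2.01*(T − (-5.18)) + 305*0.466*(T − (-5.18)) = 0
97.39(T − 335) + 635.16(T − (-5.18)) + 142.13(T − (-5.18)) = 0
874.68 T = 28599
T ≈ 32.70 °C

T_f ≈ 32.7 °C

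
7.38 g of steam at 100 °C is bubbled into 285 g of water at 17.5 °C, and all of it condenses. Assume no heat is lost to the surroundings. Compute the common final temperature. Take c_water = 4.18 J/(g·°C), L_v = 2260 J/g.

T_f ≈ 33.2 °C

Let T be the final temperature. ΣQ_i = 0:
steam→water at 100 °C releases m L_v = 7.38·2260 = 16679
  condensed water 100 °C→T: 30.85(T − 100)
  water warms: 285·4.18·(T − 17.5) = 1191.3(T − 17.5)
1222.1 T = 16679 + 3084.8 + 20848 = 40611
T ≈ 33.23 °C, under the boiling point, so the assumption holds.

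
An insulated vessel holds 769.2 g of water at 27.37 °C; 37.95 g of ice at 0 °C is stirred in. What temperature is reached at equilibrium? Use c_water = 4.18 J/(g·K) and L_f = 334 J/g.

T_f ≈ 22.3 °C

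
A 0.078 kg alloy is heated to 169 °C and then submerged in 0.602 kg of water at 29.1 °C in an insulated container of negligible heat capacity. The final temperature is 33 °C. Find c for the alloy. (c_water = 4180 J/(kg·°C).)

Conservation of energy gives ΣQ = 0:
0.078×c×(33 − 169) + 0.602×4180×(33 − 29.1) = 0
-10.61 c = -9813.8
c = -9813.8/-10.61 ≈ 925.1 J/(kg·°C)

c ≈ 925 J/(kg·°C)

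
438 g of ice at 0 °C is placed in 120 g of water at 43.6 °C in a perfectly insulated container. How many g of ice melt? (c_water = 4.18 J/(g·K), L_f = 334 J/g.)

Heat available from the water dropping to 0 °C: 120×4.18×43.6 = 21870 J.
Fully melting the ice requires m_ice L_f = 438×334 = 146292 J.
21870 J < 146292 J, so only part of the ice melts and the system sits at 0 °C.
m_melt = 21870 / L_f = 65.48 g.

m_melted ≈ 65.5 g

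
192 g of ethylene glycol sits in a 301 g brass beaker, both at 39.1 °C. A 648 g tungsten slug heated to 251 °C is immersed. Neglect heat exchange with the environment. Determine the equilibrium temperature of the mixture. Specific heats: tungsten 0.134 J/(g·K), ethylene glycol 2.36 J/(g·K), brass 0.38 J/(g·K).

Conservation of energy gives ΣQ = 0:
648×0.134×(T − 251) + 192×2.36×(T − 39.1) + 301×0.38×(T − 39.1) = 0
86.83(T − 251) + 453.12(T − 39.1) + 114.38(T − 39.1) = 0
(86.83 + 453.12 + 114.38) T = 86.83×251 + 453.12×39.1 + 114.38×39.1
T = 43984 / 654.33 = 67.2 °C

T_f ≈ 67.2 °C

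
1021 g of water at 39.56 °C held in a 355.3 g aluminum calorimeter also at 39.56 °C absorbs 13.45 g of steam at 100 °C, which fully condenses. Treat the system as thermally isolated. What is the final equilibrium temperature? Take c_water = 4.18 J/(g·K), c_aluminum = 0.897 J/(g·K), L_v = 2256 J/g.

Heat gained plus heat lost sum to zero:
latent heat released on condensation: 13.45×2256 = 30343
  condensate cools 100→T: 13.45×4.18×(T − 100) = 56.22(T − 100)
  water warms: 1021×4.18×(T − 39.56) = 4267.8(T − 39.56)
  aluminum cup: 355.3×0.897×(T − 39.56) = 318.7(T − 39.56)
4642.7 T = 30343 + 5622.1 + 181441 = 217407
T ≈ 46.83 °C (< 100 °C, so full condensation is consistent).

T_f ≈ 46.8 °C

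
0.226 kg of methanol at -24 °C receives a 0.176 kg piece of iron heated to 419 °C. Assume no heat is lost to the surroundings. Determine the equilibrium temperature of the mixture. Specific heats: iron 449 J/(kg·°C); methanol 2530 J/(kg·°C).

Setting the total heat transfer to zero:
0.176·449·(T − 419) + 0.226·2530·(T − (-24)) = 0
79.02(T − 419) + 571.78(T − (-24)) = 0
(79.02 + 571.78) T = 79.02·419 + 571.78·(-24)
T = 19388 / 650.8 = 29.8 °C

T_f ≈ 29.8 °C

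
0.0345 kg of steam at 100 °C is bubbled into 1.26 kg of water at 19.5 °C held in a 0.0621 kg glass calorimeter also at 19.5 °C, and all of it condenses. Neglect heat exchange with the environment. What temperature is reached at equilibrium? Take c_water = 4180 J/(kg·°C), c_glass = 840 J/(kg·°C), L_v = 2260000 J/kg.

Heat gained plus heat lost sum to zero:
steam→water at 100 °C releases m L_v = 0.0345·2260000 = 77970
  condensed water 100 °C→T: 144.21(T − 100)
  water warms: 1.26·4180·(T − 19.5) = 5266.8(T − 19.5)
  cup: 52.16(T − 19.5)
5463.2 T = 77970 + 14421 + 103720 = 196111
T ≈ 35.90 °C (< 100 °C, so full condensation is consistent).

T_f ≈ 35.9 °C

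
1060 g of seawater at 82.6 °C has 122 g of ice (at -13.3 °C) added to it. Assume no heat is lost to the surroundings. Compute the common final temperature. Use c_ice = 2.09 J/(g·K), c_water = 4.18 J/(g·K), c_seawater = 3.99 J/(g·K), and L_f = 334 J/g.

Conservation of energy gives ΣQ = 0:
warm ice to 0 °C: 122·2.09·(0 − (-13.3)) = 3391.2
  latent heat to melt: 122·334 = 40748
  meltwater 0→T: 122·4.18·T = 509.96 T
  seawater cools: 1060·3.99·(T − 82.6) = 4229.4(T − 82.6)
4739.4 T = 349348 − 44139 = 305209
T ≈ 64.40 °C — above 0 °C, consistent with complete melting.

T_f ≈ 64.4 °C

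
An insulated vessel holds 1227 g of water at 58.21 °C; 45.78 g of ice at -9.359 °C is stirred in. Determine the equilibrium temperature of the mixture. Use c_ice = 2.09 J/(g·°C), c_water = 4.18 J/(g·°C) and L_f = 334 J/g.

Energy conservation, ΣQ = 0:
ice -9.359→0 °C: 45.78×2.09×9.359 = 895.47
  melt ice: 45.78×334 = 15291
  meltwater 0→T: 45.78×4.18×T = 191.36 T
  water: 5128.9(T − 58.21)
5320.2 T = 298551 − 16186 = 282365
T ≈ 53.07 °C. Since T > 0 °C, the all-ice-melts assumption holds.

T_f ≈ 53.1 °C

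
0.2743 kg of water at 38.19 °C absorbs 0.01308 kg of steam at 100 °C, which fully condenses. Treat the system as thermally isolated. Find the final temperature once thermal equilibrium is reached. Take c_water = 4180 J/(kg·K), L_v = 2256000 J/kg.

T_f ≈ 65.6 °C

Let T be the final temperature. ΣQ_i = 0:
latent heat released on condensation: 0.01308·2256000 = 29508
  condensate cools 100→T: 0.01308·4180·(T − 100) = 54.67(T − 100)
  original water: 1146.6(T − 38.19)
1201.2 T = 29508 + 5467.4 + 43788 = 78764
T ≈ 65.57 °C, under the boiling point, so the assumption holds.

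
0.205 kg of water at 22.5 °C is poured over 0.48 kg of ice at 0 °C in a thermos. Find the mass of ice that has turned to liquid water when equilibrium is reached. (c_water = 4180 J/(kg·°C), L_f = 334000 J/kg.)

Water can give up m c ΔT = 0.205×4180×22.5 = 19280 J before reaching 0 °C.
To melt every bit of ice: 0.48×334000 = 160320 J.
That's not enough to melt it all — equilibrium is at 0 °C with ice remaining.
m_melt = 19280 / L_f = 0.05773 kg.

m_melted ≈ 0.0577 kg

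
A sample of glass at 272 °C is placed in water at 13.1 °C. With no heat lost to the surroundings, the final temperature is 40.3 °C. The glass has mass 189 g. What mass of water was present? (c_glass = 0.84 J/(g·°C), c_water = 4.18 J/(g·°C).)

m ≈ 324 g

|Q_glass| = |Q_water|:
189·0.84·(272 − 40.3) = m·4.18·(40.3 − 13.1)
113.7 m = 36785  ⇒  m ≈ 323.5 g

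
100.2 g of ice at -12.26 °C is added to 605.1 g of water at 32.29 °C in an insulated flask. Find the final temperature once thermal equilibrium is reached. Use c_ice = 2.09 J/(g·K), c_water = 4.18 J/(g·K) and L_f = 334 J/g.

T_f ≈ 15.5 °C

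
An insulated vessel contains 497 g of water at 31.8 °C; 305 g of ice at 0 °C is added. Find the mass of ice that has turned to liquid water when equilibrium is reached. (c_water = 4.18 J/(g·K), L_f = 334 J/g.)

m_melted ≈ 198 g

Heat available from the water dropping to 0 °C: 497×4.18×31.8 = 66063 J.
To melt every bit of ice: 305×334 = 101870 J.
That's not enough to melt it all — equilibrium is at 0 °C with ice remaining.
Mass melted = 66063/334 ≈ 197.8 g.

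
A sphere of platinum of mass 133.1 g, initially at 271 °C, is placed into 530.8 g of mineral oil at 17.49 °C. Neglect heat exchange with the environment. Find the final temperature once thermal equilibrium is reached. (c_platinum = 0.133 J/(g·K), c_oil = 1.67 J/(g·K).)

|Q_platinum| = |Q_oil|:
133.1*0.133*(271 − T) = 530.8*1.67*(T − 17.49)
17.7(271 − T) = 886.44(T − 17.49)
904.14 T = 20301  ⇒  T ≈ 22.45 °C

T_f ≈ 22.5 °C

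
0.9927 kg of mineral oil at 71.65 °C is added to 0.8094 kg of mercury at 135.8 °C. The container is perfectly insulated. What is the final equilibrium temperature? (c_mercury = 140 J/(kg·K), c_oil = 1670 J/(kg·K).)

T_f ≈ 75.8 °C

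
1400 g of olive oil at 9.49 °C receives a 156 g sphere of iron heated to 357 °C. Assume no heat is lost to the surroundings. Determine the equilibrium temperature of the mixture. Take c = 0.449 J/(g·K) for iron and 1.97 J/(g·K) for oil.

With ΣQ=0 the equilibrium temperature is the m·c-weighted mean:
T_f = (70.04·357 + 2758·9.49) / (70.04 + 2758)
    = 51179 / 2828 ≈ 18.10 °C

T_f ≈ 18.1 °C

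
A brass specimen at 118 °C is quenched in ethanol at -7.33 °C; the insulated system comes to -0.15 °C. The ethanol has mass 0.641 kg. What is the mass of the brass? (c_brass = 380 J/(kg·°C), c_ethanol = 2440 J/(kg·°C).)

m ≈ 0.25 kg

|Q_brass| = |Q_ethanol|:
m·380·(118 − -0.15) = 0.641·2440·(-0.15 − (-7.33))
44897 m = 11230  ⇒  m ≈ 0.2501 kg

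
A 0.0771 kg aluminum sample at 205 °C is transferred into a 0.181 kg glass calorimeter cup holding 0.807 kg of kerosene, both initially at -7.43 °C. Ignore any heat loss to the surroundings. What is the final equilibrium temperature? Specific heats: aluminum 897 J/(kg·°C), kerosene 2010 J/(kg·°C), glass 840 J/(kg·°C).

T_f ≈ 0.5 °C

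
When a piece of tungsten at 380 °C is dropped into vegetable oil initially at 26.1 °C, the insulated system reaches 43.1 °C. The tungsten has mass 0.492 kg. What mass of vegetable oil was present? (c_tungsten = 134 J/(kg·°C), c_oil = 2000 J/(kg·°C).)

Heat gained plus heat lost sum to zero:
0.492·134·(43.1 − 380) + m·2000·(43.1 − 26.1) = 0
34000 m = 22211
m = 22211/34000 ≈ 0.6533 kg

m ≈ 0.653 kg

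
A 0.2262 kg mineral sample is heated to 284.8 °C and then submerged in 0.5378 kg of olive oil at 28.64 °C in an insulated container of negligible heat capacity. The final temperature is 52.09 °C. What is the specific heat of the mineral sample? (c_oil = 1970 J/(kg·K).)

c ≈ 472 J/(kg·K)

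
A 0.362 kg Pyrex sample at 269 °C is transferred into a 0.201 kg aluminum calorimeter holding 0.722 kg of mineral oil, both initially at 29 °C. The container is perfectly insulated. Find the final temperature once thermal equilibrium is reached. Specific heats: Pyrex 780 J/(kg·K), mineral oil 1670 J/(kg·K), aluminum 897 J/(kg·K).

T_f ≈ 69.6 °C

Energy conservation, ΣQ = 0:
0.362*780*(T − 269) + 0.722*1670*(T − 29) + 0.201*897*(T − 29) = 0
282.36(T − 269) + 1205.7(T − 29) + 180.3(T − 29) = 0
1668.4 T = 116150
T = 116150 / 1668.4 = 69.6 °C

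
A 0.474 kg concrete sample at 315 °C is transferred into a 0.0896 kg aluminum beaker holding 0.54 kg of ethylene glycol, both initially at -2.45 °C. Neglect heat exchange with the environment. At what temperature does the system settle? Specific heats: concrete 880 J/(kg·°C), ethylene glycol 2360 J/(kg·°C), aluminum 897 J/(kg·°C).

T_f ≈ 72.3 °C

Energy conservation, ΣQ = 0:
0.474×880×(T − 315) + 0.54×2360×(T − (-2.45)) + 0.0896×897×(T − (-2.45)) = 0
417.12(T − 315) + 1274.4(T − (-2.45)) + 80.37(T − (-2.45)) = 0
(417.12 + 1274.4 + 80.37) T = 417.12×315 + 1274.4×(-2.45) + 80.37×(-2.45)
T = 128074 / 1771.9 = 72.3 °C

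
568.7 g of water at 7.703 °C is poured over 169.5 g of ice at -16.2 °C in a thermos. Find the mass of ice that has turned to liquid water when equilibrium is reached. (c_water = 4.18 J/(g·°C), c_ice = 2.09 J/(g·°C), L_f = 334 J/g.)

Cooling the water to 0 °C releases 568.7×4.18×7.703 = 18311 J.
Of that, 169.5×2.09×16.2 = 5738.9 J goes to bring the ice to 0 °C, leaving 12572 J.
To melt every bit of ice: 169.5×334 = 56613 J.
That's not enough to melt it all — equilibrium is at 0 °C with ice remaining.
m_melt = 12572 / L_f = 37.64 g.

m_melted ≈ 37.6 g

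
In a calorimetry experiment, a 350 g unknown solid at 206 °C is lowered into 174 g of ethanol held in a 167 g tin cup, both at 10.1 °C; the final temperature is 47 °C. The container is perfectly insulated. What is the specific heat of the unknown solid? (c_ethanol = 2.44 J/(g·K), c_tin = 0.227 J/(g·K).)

c ≈ 0.307 J/(g·K)

Net heat exchanged in the isolated system is zero:
350×c×(47 − 206) + 174×2.44×(47 − 10.1) + 167×0.227×(47 − 10.1) = 0
-55650 c = -17065
c = -17065/-55650 ≈ 0.3067 J/(g·K)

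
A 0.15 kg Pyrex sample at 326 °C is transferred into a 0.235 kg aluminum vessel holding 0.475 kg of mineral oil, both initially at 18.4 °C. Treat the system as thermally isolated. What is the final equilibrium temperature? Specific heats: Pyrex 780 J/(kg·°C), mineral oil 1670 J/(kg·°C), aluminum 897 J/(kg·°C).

T_f ≈ 50.5 °C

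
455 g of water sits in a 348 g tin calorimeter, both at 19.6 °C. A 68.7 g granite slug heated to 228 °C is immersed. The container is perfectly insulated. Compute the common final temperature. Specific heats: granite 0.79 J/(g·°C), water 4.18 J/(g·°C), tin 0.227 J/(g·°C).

With ΣQ=0 the equilibrium temperature is the m·c-weighted mean:
T_f = (54.27×228 + 1901.9×19.6 + 79×19.6) / (54.27 + 1901.9 + 79)
    = 51200 / 2035.2 ≈ 25.16 °C

T_f ≈ 25.2 °C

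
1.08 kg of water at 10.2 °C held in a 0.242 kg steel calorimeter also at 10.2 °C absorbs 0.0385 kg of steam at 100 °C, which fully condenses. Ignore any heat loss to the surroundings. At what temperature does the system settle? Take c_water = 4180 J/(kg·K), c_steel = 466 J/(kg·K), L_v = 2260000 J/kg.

T_f ≈ 31.4 °C

Taking heat into each body as positive, Σ m c ΔT = 0:
latent heat released on condensation: 0.0385·2260000 = 87010; condensate cools 100→T: 0.0385·4180·(T − 100) = 160.93(T − 100); water warms: 1.08·4180·(T − 10.2) = 4514.4(T − 10.2); cup: 112.77(T − 10.2)
4788.1 T = 87010 + 16093 + 47197 = 150300
T ≈ 31.39 °C (< 100 °C, so full condensation is consistent).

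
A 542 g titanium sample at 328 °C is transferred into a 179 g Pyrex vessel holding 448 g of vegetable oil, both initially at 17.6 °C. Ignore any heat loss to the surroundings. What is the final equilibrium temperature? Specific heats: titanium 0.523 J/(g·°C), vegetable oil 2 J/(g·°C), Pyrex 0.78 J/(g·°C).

T_f ≈ 84.3 °C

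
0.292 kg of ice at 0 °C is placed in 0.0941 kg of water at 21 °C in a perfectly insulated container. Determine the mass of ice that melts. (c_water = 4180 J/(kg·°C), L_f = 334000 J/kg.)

m_melted ≈ 0.0247 kg

Cooling the water to 0 °C releases 0.0941×4180×21 = 8260.1 J.
To melt every bit of ice: 0.292×334000 = 97528 J.
Since 8260.1 < 97528 J, not all the ice melts; equilibrium is at 0 °C.
Mass melted = 8260.1/334000 ≈ 0.02473 kg.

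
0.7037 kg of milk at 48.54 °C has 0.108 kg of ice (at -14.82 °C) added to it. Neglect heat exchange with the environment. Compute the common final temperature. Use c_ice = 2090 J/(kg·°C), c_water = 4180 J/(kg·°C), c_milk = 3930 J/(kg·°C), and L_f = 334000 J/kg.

T_f ≈ 29.5 °C

Setting the total heat transfer to zero:
ice -14.82→0 °C: 0.108·2090·14.82 = 3345.2
  latent heat to melt: 0.108·334000 = 36072
  meltwater 0→T: 0.108·4180·T = 451.44 T
  milk cools: 0.7037·3930·(T − 48.54) = 2765.5(T − 48.54)
3217 T = 134239 − 39417 = 94822
T ≈ 29.48 °C — above 0 °C, consistent with complete melting.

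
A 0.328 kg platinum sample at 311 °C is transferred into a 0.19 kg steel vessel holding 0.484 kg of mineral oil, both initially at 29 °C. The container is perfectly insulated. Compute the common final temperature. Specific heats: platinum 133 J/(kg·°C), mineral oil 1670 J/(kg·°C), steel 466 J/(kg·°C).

T_f ≈ 42.1 °C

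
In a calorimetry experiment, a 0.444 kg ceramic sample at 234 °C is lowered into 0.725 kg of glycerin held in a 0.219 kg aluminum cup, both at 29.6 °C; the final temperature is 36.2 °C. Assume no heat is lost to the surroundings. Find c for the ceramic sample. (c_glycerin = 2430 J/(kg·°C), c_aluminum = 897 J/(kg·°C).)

Taking heat into each body as positive, Σ m c ΔT = 0:
0.444×c×(36.2 − 234) + 0.725×2430×(36.2 − 29.6) + 0.219×897×(36.2 − 29.6) = 0
-87.82 c = -12924
c = -12924/-87.82 ≈ 147.2 J/(kg·°C)

c ≈ 147 J/(kg·°C)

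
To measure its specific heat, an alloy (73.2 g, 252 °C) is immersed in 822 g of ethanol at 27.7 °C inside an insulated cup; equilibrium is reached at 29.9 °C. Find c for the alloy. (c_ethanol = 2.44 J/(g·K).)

Heat lost by the alloy = heat gained by the ethanol:
73.2·c·(252 − 29.9) = 822·2.44·(29.9 − 27.7)
16258 c = 4412.5  ⇒  c ≈ 0.2714 J/(g·K)

c ≈ 0.271 J/(g·K)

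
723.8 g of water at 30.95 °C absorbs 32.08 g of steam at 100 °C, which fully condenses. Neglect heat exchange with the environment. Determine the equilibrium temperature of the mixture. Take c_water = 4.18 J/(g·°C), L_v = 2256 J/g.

Taking heat into each body as positive, Σ m c ΔT = 0:
steam→water at 100 °C releases m L_v = 32.08·2256 = 72372; condensate cools 100→T: 32.08·4.18·(T − 100) = 134.09(T − 100); water warms: 723.8·4.18·(T − 30.95) = 3025.5(T − 30.95)
3159.6 T = 72372 + 13409 + 93639 = 179421
T ≈ 56.79 °C (< 100 °C, so full condensation is consistent).

T_f ≈ 56.8 °C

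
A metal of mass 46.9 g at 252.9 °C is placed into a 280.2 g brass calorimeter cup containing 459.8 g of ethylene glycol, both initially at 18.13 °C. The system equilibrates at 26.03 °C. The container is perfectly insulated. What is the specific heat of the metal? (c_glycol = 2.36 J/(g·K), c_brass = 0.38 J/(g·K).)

Heat gained plus heat lost sum to zero:
46.9×c×(26.03 − 252.9) + 459.8×2.36×(26.03 − 18.13) + 280.2×0.38×(26.03 − 18.13) = 0
-10640 c = -9413.7
c = -9413.7/-10640 ≈ 0.8847 J/(g·K)

c ≈ 0.885 J/(g·K)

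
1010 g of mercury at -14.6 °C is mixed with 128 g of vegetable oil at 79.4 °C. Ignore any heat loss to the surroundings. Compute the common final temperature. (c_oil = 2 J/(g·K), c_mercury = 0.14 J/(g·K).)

Conservation of energy gives ΣQ = 0:
128×2×(T − 79.4) + 1010×0.14×(T − (-14.6)) = 0
397.4 T = 18262
T ≈ 45.95 °C

T_f ≈ 46.0 °C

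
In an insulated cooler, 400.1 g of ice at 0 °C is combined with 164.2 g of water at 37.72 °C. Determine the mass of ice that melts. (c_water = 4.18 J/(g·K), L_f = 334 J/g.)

Cooling the water to 0 °C releases 164.2×4.18×37.72 = 25889 J.
Melting all 400.1 g of ice would need 400.1×334 = 133633 J.
That's not enough to melt it all — equilibrium is at 0 °C with ice remaining.
m_melt = 25889 / L_f = 77.51 g.

m_melted ≈ 77.5 g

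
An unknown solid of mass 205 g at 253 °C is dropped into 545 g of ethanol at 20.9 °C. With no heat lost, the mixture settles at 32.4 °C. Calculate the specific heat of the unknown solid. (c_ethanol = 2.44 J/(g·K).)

c ≈ 0.338 J/(g·K)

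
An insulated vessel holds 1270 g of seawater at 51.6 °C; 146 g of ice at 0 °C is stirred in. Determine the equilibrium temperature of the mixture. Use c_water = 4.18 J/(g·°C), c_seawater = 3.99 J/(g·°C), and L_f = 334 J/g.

Setting the total heat transfer to zero:
latent heat to melt: 146×334 = 48764
  meltwater 0→T: 146×4.18×T = 610.28 T
  seawater: 5067.3(T − 51.6)
5677.6 T = 261473 − 48764 = 212709
T ≈ 37.46 °C — above 0 °C, consistent with complete melting.

T_f ≈ 37.5 °C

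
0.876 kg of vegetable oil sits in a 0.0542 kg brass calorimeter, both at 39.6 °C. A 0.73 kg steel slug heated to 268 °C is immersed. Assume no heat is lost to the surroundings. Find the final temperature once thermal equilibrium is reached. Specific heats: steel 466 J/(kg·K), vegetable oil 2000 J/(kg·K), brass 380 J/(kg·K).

Let T be the final temperature. ΣQ_i = 0:
0.73·466·(T − 268) + 0.876·2000·(T − 39.6) + 0.0542·380·(T − 39.6) = 0
(340.18 + 1752 + 20.6) T = 340.18·268 + 1752·39.6 + 20.6·39.6
T = 161363 / 2112.8 = 76.4 °C

T_f ≈ 76.4 °C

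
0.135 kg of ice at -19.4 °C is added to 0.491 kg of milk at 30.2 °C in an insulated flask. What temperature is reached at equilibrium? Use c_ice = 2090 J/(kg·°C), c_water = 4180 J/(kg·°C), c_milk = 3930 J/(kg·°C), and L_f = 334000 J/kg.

Energy balance with sensible and latent terms:
warm ice to 0 °C: 0.135·2090·(0 − (-19.4)) = 5473.7
  fusion: m_ice L_f = 0.135·334000 = 45090
  warm the meltwater: 564.3 T
  milk: 1929.6(T − 30.2)
2493.9 T = 58275 − 50564 = 7711.1
T ≈ 3.09 °C — above 0 °C, consistent with complete melting.

T_f ≈ 3.1 °C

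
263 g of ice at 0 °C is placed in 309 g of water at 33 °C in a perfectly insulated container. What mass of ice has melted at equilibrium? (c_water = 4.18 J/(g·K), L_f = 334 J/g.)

m_melted ≈ 128 g

Water can give up m c ΔT = 309×4.18×33 = 42623 J before reaching 0 °C.
Fully melting the ice requires m_ice L_f = 263×334 = 87842 J.
42623 J < 87842 J, so only part of the ice melts and the system sits at 0 °C.
m_melt = 42623 / L_f = 127.6 g.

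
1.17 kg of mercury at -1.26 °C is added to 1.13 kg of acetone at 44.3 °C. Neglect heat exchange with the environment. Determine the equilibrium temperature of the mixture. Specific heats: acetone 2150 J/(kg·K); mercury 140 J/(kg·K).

Energy conservation, ΣQ = 0:
1.13×2150×(T − 44.3) + 1.17×140×(T − (-1.26)) = 0
2429.5(T − 44.3) + 163.8(T − (-1.26)) = 0
(2429.5 + 163.8) T = 2429.5×44.3 + 163.8×(-1.26)
T ≈ 41.42 °C

T_f ≈ 41.4 °C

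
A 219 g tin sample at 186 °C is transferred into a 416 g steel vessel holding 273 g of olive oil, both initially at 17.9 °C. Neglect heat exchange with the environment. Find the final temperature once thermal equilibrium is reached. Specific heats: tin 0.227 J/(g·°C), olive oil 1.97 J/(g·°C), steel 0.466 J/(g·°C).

T_f ≈ 28.6 °C

Taking heat into each body as positive, Σ m c ΔT = 0:
219*0.227*(T − 186) + 273*1.97*(T − 17.9) + 416*0.466*(T − 17.9) = 0
49.71(T − 186) + 537.81(T − 17.9) + 193.86(T − 17.9) = 0
781.38 T = 22343
T ≈ 28.59 °C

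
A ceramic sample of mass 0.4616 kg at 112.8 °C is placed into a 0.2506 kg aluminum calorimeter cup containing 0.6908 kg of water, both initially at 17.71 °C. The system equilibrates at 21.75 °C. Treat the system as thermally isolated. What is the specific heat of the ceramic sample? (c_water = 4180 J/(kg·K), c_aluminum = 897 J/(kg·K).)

Heat gained plus heat lost sum to zero:
0.4616·c·(21.75 − 112.8) + 0.6908·4180·(21.75 − 17.71) + 0.2506·897·(21.75 − 17.71) = 0
-42.03 c = -12574
c = -12574/-42.03 ≈ 299.2 J/(kg·K)

c ≈ 299 J/(kg·K)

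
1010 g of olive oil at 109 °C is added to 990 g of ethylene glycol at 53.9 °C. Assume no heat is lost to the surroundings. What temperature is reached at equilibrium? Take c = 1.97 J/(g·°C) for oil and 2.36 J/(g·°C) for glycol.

T_f ≈ 79.2 °C

Heat gained plus heat lost sum to zero:
1010*1.97*(T − 109) + 990*2.36*(T − 53.9) = 0
1989.7(T − 109) + 2336.4(T − 53.9) = 0
(1989.7 + 2336.4) T = 1989.7*109 + 2336.4*53.9
T = 342809 / 4326.1 = 79.2 °C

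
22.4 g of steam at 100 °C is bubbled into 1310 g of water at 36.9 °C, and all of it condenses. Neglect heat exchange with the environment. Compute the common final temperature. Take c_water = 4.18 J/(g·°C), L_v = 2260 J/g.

Energy conservation, ΣQ = 0:
steam→water at 100 °C releases m L_v = 22.4·2260 = 50624; condensate cools 100→T: 22.4·4.18·(T − 100) = 93.63(T − 100); original water: 5475.8(T − 36.9)
5569.4 T = 50624 + 9363.2 + 202057 = 262044
T ≈ 47.05 °C — below 100 °C, confirming all the steam condensed.

T_f ≈ 47.1 °C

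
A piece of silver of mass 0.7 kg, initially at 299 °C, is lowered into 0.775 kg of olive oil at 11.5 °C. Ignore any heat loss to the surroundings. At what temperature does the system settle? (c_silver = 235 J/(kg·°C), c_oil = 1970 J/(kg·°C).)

T_f ≈ 39.5 °C

Setting the total heat transfer to zero:
0.7·235·(T − 299) + 0.775·1970·(T − 11.5) = 0
1691.2 T = 66743
T ≈ 39.46 °C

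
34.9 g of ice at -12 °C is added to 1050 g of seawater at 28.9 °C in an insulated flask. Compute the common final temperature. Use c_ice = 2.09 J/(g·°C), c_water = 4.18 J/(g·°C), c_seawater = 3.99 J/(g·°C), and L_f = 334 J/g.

Sum of m c ΔT and latent-heat terms is zero:
warm ice to 0 °C: 34.9×2.09×(0 − (-12)) = 875.29
  fusion: m_ice L_f = 34.9×334 = 11657
  meltwater 0→T: 34.9×4.18×T = 145.88 T
  seawater cools: 1050×3.99×(T − 28.9) = 4189.5(T − 28.9)
4335.4 T = 121077 − 12532 = 108545
T ≈ 25.04 °C. Since T > 0 °C, the all-ice-melts assumption holds.

T_f ≈ 25.0 °C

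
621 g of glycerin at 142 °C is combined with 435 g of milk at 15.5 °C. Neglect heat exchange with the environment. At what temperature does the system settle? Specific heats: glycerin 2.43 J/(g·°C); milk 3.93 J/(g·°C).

T_f = Σ m_i c_i T_i / Σ m_i c_i:
T_f = (1509·142 + 1709.6·15.5) / (1509 + 1709.6)
    = 240780 / 3218.6 ≈ 74.81 °C

T_f ≈ 74.8 °C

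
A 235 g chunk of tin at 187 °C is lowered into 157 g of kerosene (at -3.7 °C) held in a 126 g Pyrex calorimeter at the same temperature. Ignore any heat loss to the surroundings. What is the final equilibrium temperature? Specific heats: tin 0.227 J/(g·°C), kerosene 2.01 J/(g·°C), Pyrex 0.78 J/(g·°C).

T_f ≈ 18.1 °C

Setting the total heat transfer to zero:
235×0.227×(T − 187) + 157×2.01×(T − (-3.7)) + 126×0.78×(T − (-3.7)) = 0
467.19 T = 8444.3
T ≈ 18.07 °C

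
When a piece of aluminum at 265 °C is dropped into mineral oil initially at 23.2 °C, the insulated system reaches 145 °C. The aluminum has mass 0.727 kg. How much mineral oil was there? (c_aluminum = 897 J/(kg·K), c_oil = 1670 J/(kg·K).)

|Q_aluminum| = |Q_oil|:
0.727×897×(265 − 145) = m×1670×(145 − 23.2)
203406 m = 78254  ⇒  m ≈ 0.3847 kg

m ≈ 0.385 kg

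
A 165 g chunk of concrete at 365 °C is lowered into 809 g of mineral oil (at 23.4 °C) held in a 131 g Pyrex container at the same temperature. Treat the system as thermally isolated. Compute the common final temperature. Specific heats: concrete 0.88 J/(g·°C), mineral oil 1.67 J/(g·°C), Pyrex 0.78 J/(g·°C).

T_f ≈ 54.4 °C

Let T be the final temperature. ΣQ_i = 0:
165*0.88*(T − 365) + 809*1.67*(T − 23.4) + 131*0.78*(T − 23.4) = 0
145.2(T − 365) + 1351(T − 23.4) + 102.18(T − 23.4) = 0
(145.2 + 1351 + 102.18) T = 145.2*365 + 1351*23.4 + 102.18*23.4
T = 87003/1598.4 ≈ 54.43 °C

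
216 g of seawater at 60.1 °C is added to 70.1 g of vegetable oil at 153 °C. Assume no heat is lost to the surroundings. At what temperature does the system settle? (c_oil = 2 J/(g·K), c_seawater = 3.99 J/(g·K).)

T_f ≈ 73.1 °C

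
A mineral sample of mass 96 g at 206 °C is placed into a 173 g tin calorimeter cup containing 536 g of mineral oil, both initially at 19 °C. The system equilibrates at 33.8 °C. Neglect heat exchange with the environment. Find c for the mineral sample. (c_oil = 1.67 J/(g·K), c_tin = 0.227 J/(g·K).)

c ≈ 0.837 J/(g·K)

Heat gained plus heat lost sum to zero:
96×c×(33.8 − 206) + 536×1.67×(33.8 − 19) + 173×0.227×(33.8 − 19) = 0
-16531 c = -13829
c = -13829/-16531 ≈ 0.8365 J/(g·K)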